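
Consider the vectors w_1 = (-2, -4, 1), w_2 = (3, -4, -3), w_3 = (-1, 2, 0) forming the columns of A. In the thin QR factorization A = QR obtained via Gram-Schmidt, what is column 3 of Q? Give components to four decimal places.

q_3 = (-0.6205, 0.1163, -0.7756)

w_1 = (-2, -4, 1); ‖w_1‖ = 4.5826, so q_1 = (-0.4364, -0.8729, 0.2182).
q_1·w_2 = (-0.4364)·3 + (-0.8729)·(-4) + 0.2182·(-3) = 1.5275.
u_2 = w_2 − 1.5275·q_1 = (3.6667, -2.6667, -3.3333).
‖u_2‖ = 5.6273, so q_2 = (0.6516, -0.4739, -0.5923).
q_1·w_3 = (-0.4364)·(-1) + (-0.8729)·2 + 0.2182·0 = -1.3093; q_2·w_3 = 0.6516·(-1) + (-0.4739)·2 + (-0.5923)·0 = -1.5993.
u_3 = w_3 + 1.3093·q_1 + 1.5993·q_2 = (-0.5293, 0.0992, -0.6617).
‖u_3‖ = 0.8531, so q_3 = (-0.6205, 0.1163, -0.7756).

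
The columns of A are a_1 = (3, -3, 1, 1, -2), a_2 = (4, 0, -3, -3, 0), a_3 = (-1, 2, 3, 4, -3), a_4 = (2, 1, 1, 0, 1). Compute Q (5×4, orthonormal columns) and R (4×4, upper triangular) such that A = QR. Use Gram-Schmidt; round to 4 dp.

Q = [[0.6124, 0.5701, 0.2627, 0.4627], [-0.6124, 0.1316, 0.7403, 0.2402], [0.2041, -0.5701, 0.0557, 0.5591], [0.2041, -0.5701, 0.2945, 0.0578], [-0.4082, 0.0877, -0.5413, 0.6421]], R = [[4.8990, 1.2247, 0.8165, 0.4082], [0.0000, 5.7009, -4.5607, 0.7894], [0.0000, 0.0000, 4.1873, 0.7801], [0.0000, 0.0000, 0.0000, 2.3668]]

a_1 = (3, -3, 1, 1, -2); ‖a_1‖ = 4.8990, so e_1 = (0.6124, -0.6124, 0.2041, 0.2041, -0.4082).
e_1·a_2 = 0.6124·4 + (-0.6124)·0 + 0.2041·(-3) + 0.2041·(-3) + (-0.4082)·0 = 1.2247.
u_2 = a_2 − 1.2247·e_1 = (3.2500, 0.7500, -3.2500, -3.2500, 0.5000).
‖u_2‖ = 5.7009, so e_2 = (0.5701, 0.1316, -0.5701, -0.5701, 0.0877).
e_1·a_3 = 0.6124·(-1) + (-0.6124)·2 + 0.2041·3 + 0.2041·4 + (-0.4082)·(-3) = 0.8165; e_2·a_3 = 0.5701·(-1) + 0.1316·2 + (-0.5701)·3 + (-0.5701)·4 + 0.0877·(-3) = -4.5607.
u_3 = a_3 − 0.8165·e_1 + 4.5607·e_2 = (1.1000, 3.1000, 0.2333, 1.2333, -2.2667).
‖u_3‖ = 4.1873, so e_3 = (0.2627, 0.7403, 0.0557, 0.2945, -0.5413).
e_1·a_4 = 0.6124·2 + (-0.6124)·1 + 0.2041·1 + 0.2041·0 + (-0.4082)·1 = 0.4082; e_2·a_4 = 0.5701·2 + 0.1316·1 + (-0.5701)·1 + (-0.5701)·0 + 0.0877·1 = 0.7894; e_3·a_4 = 0.2627·2 + 0.7403·1 + 0.0557·1 + 0.2945·0 + (-0.5413)·1 = 0.7801.
u_4 = a_4 − 0.4082·e_1 − 0.7894·e_2 − 0.7801·e_3 = (1.0951, 0.5686, 1.3232, 0.1369, 1.5197).
‖u_4‖ = 2.3668, so e_4 = (0.4627, 0.2402, 0.5591, 0.0578, 0.6421).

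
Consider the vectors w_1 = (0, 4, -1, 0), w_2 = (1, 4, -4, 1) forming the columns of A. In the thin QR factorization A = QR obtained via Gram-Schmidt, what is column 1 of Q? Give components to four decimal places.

q_1 = (0.0000, 0.9701, -0.2425, 0.0000)

w_1 = (0, 4, -1, 0); ‖w_1‖ = 4.1231, so q_1 = (0.0000, 0.9701, -0.2425, 0.0000).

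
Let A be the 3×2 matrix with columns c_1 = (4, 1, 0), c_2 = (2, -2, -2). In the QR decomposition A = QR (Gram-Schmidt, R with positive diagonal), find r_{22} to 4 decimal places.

r_{22} = 3.1436

c_1 = (4, 1, 0); ‖c_1‖ = 4.1231, so q_1 = (0.9701, 0.2425, 0.0000).
q_1·c_2 = 0.9701·2 + 0.2425·(-2) + 0.0000·(-2) = 1.4552.
u_2 = c_2 − 1.4552·q_1 = (0.5882, -2.3529, -2.0000).
r_{22} = ‖u_2‖ = 3.1436.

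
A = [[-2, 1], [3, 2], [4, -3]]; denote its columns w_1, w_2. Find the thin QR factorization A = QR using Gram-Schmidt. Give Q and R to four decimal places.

q_1 = w_1/‖w_1‖ = (-2, 3, 4)/5.3852 = (-0.3714, 0.5571, 0.7428).
r_{12} = q_1·w_2 = -1.4856.
u_2 = w_2 + 1.4856·q_1 = (0.4483, 2.8276, -1.8966).
‖u_2‖ = 3.4341, so q_2 = (0.1305, 0.8234, -0.5523).

Q = [[-0.3714, 0.1305], [0.5571, 0.8234], [0.7428, -0.5523]], R = [[5.3852, -1.4856], [0.0000, 3.4341]]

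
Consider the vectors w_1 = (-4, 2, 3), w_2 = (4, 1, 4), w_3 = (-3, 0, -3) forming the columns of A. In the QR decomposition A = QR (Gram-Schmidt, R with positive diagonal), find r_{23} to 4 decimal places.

w_1 = (-4, 2, 3); ‖w_1‖ = 5.3852, so q_1 = (-0.7428, 0.3714, 0.5571).
q_1·w_2 = (-0.7428)·4 + 0.3714·1 + 0.5571·4 = -0.3714.
u_2 = w_2 + 0.3714·q_1 = (3.7241, 1.1379, 4.2069).
‖u_2‖ = 5.7325, so q_2 = (0.6496, 0.1985, 0.7339).
r_{23} = q_2·w_3 = -4.1505.

r_{23} = -4.1505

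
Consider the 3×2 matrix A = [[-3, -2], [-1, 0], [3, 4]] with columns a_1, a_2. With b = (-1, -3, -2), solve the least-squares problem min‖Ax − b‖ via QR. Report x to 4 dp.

a_1 = (-3, -1, 3); ‖a_1‖ = 4.3589, so q_1 = (-0.6882, -0.2294, 0.6882).
q_1·a_2 = (-0.6882)·(-2) + (-0.2294)·0 + 0.6882·4 = 4.1295.
u_2 = a_2 − 4.1295·q_1 = (0.8421, 0.9474, 1.1579).
‖u_2‖ = 1.7168, so q_2 = (0.4905, 0.5518, 0.6745).
Qᵀb = (0.0000, -3.4949).
Back-substitute: x_2 = -3.4949/1.7168 = -2.0357.
x_1 = (0.0000 − 4.1295·(-2.0357))/4.3589 = 1.9286.

x = (1.9286, -2.0357)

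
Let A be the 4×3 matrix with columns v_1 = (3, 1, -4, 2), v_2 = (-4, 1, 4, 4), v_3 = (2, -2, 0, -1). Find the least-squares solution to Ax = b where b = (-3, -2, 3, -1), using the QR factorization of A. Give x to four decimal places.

q_1 = v_1/‖v_1‖ = (3, 1, -4, 2)/5.4772 = (0.5477, 0.1826, -0.7303, 0.3651).
r_{12} = q_1·v_2 = -3.4689.
u_2 = v_2 + 3.4689·q_1 = (-2.1000, 1.6333, 1.4667, 5.2667).
‖u_2‖ = 6.0800, so q_2 = (-0.3454, 0.2686, 0.2412, 0.8662).
r_{13} = q_1·v_3 = 0.3651; r_{23} = q_2·v_3 = -2.0943.
u_3 = v_3 − 0.3651·q_1 + 2.0943·q_2 = (1.0766, -1.5041, 0.7719, 0.6808).
‖u_3‖ = 2.1167, so q_3 = (0.5086, -0.7106, 0.3646, 0.3216).
Qᵀb = (-4.5644, 0.3564, 0.6675).
Back-substitute: x_3 = 0.6675/2.1167 = 0.3154.
x_2 = (0.3564 + 2.0943·0.3154)/6.0800 = 0.1672.
x_1 = (-4.5644 + 3.4689·0.1672 − 0.3651·0.3154)/5.4772 = -0.7484.

x = (-0.7484, 0.1672, 0.3154)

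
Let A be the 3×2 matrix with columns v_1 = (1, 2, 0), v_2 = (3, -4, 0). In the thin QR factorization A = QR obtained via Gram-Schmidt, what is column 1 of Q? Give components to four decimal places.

e_1 = (0.4472, 0.8944, 0.0000)

e_1 = v_1/‖v_1‖ = (1, 2, 0)/2.2361 = (0.4472, 0.8944, 0.0000).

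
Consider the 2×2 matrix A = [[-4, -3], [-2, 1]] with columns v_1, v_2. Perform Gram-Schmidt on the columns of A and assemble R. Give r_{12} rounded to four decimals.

e_1 = v_1/‖v_1‖ = (-4, -2)/4.4721 = (-0.8944, -0.4472).
r_{12} = e_1·v_2 = 2.2361.

r_{12} = 2.2361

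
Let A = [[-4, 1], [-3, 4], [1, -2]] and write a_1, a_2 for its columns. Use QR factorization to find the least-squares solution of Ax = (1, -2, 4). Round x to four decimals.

a_1 = (-4, -3, 1); ‖a_1‖ = 5.0990, so q_1 = (-0.7845, -0.5883, 0.1961).
q_1·a_2 = (-0.7845)·1 + (-0.5883)·4 + 0.1961·(-2) = -3.5301.
u_2 = a_2 + 3.5301·q_1 = (-1.7692, 1.9231, -1.3077).
‖u_2‖ = 2.9221, so q_2 = (-0.6055, 0.6581, -0.4475).
Qᵀb = (1.1767, -3.7118).
Back-substitute: x_2 = -3.7118/2.9221 = -1.2703.
x_1 = (1.1767 + 3.5301·(-1.2703))/5.0990 = -0.6486.

x = (-0.6486, -1.2703)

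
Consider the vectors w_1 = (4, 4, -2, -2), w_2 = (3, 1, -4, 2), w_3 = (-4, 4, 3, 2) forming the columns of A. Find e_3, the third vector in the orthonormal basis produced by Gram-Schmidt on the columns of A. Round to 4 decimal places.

e_3 = (-0.4058, 0.7371, 0.1408, 0.5217)

w_1 = (4, 4, -2, -2); ‖w_1‖ = 6.3246, so e_1 = (0.6325, 0.6325, -0.3162, -0.3162).
e_1·w_2 = 0.6325·3 + 0.6325·1 + (-0.3162)·(-4) + (-0.3162)·2 = 3.1623.
u_2 = w_2 − 3.1623·e_1 = (1.0000, -1.0000, -3.0000, 3.0000).
‖u_2‖ = 4.4721, so e_2 = (0.2236, -0.2236, -0.6708, 0.6708).
e_1·w_3 = 0.6325·(-4) + 0.6325·4 + (-0.3162)·3 + (-0.3162)·2 = -1.5811; e_2·w_3 = 0.2236·(-4) + (-0.2236)·4 + (-0.6708)·3 + 0.6708·2 = -2.4597.
u_3 = w_3 + 1.5811·e_1 + 2.4597·e_2 = (-2.4500, 4.4500, 0.8500, 3.1500).
‖u_3‖ = 6.0374, so e_3 = (-0.4058, 0.7371, 0.1408, 0.5217).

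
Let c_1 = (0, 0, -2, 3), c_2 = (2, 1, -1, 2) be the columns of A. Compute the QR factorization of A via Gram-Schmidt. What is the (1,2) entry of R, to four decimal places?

q_1 = c_1/‖c_1‖ = (0, 0, -2, 3)/3.6056 = (0.0000, 0.0000, -0.5547, 0.8321).
r_{12} = q_1·c_2 = 2.2188.

r_{12} = 2.2188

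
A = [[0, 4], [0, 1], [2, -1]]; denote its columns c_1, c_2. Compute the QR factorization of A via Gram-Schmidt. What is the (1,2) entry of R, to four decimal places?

r_{12} = -1.0000

q_1 = c_1/‖c_1‖ = (0, 0, 2)/2.0000 = (0.0000, 0.0000, 1.0000).
r_{12} = q_1·c_2 = -1.0000.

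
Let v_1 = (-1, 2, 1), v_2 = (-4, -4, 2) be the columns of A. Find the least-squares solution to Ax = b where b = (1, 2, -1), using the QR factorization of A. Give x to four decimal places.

x = (0.2075, -0.3774)

q_1 = v_1/‖v_1‖ = (-1, 2, 1)/2.4495 = (-0.4082, 0.8165, 0.4082).
r_{12} = q_1·v_2 = -0.8165.
u_2 = v_2 + 0.8165·q_1 = (-4.3333, -3.3333, 2.3333).
‖u_2‖ = 5.9442, so q_2 = (-0.7290, -0.5608, 0.3925).
Qᵀb = (0.8165, -2.2431).
Back-substitute: x_2 = -2.2431/5.9442 = -0.3774.
x_1 = (0.8165 + 0.8165·(-0.3774))/2.4495 = 0.2075.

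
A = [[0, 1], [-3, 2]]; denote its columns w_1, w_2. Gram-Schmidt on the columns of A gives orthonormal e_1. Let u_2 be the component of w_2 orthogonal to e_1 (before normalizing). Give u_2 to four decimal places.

e_1 = w_1/‖w_1‖ = (0, -3)/3.0000 = (0.0000, -1.0000).
r_{12} = e_1·w_2 = -2.0000.
u_2 = w_2 + 2.0000·e_1 = (1.0000, 0.0000).

u_2 = (1.0000, 0.0000)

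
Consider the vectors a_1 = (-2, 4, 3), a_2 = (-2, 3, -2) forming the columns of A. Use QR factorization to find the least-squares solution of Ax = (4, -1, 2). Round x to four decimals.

e_1 = a_1/‖a_1‖ = (-2, 4, 3)/5.3852 = (-0.3714, 0.7428, 0.5571).
r_{12} = e_1·a_2 = 1.8570.
u_2 = a_2 − 1.8570·e_1 = (-1.3103, 1.6207, -3.0345).
‖u_2‖ = 3.6813, so e_2 = (-0.3559, 0.4403, -0.8243).
Qᵀb = (-1.1142, -3.5127).
Back-substitute: x_2 = -3.5127/3.6813 = -0.9542.
x_1 = (-1.1142 − 1.8570·(-0.9542))/5.3852 = 0.1221.

x = (0.1221, -0.9542)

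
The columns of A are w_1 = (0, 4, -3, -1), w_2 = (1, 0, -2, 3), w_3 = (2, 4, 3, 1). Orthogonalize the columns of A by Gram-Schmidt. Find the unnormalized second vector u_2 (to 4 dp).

u_2 = (1.0000, -0.4615, -1.6538, 3.1154)

w_1 = (0, 4, -3, -1); ‖w_1‖ = 5.0990, so e_1 = (0.0000, 0.7845, -0.5883, -0.1961).
e_1·w_2 = 0.0000·1 + 0.7845·0 + (-0.5883)·(-2) + (-0.1961)·3 = 0.5883.
u_2 = w_2 − 0.5883·e_1 = (1.0000, -0.4615, -1.6538, 3.1154).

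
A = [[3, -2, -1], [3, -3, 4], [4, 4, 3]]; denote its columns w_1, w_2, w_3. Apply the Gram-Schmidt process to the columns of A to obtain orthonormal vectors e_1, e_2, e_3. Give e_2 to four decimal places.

e_2 = (-0.3880, -0.5738, 0.7213)

w_1 = (3, 3, 4); ‖w_1‖ = 5.8310, so e_1 = (0.5145, 0.5145, 0.6860).
e_1·w_2 = 0.5145·(-2) + 0.5145·(-3) + 0.6860·4 = 0.1715.
u_2 = w_2 − 0.1715·e_1 = (-2.0882, -3.0882, 3.8824).
‖u_2‖ = 5.3824, so e_2 = (-0.3880, -0.5738, 0.7213).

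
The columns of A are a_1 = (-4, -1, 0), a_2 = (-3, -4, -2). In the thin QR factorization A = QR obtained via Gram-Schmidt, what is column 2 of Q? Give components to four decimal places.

q_1 = a_1/‖a_1‖ = (-4, -1, 0)/4.1231 = (-0.9701, -0.2425, 0.0000).
r_{12} = q_1·a_2 = 3.8806.
u_2 = a_2 − 3.8806·q_1 = (0.7647, -3.0588, -2.0000).
‖u_2‖ = 3.7338, so q_2 = (0.2048, -0.8192, -0.5356).

q_2 = (0.2048, -0.8192, -0.5356)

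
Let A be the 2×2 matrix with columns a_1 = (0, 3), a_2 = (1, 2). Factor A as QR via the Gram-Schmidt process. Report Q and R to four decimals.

Q = [[0.0000, 1.0000], [1.0000, 0.0000]], R = [[3.0000, 2.0000], [0.0000, 1.0000]]

a_1 = (0, 3); ‖a_1‖ = 3.0000, so q_1 = (0.0000, 1.0000).
q_1·a_2 = 0.0000·1 + 1.0000·2 = 2.0000.
u_2 = a_2 − 2.0000·q_1 = (1.0000, 0.0000).
‖u_2‖ = 1.0000, so q_2 = (1.0000, 0.0000).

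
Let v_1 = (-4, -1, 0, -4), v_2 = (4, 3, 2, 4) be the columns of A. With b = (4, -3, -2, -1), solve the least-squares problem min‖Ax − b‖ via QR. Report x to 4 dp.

e_1 = v_1/‖v_1‖ = (-4, -1, 0, -4)/5.7446 = (-0.6963, -0.1741, 0.0000, -0.6963).
r_{12} = e_1·v_2 = -6.0927.
u_2 = v_2 + 6.0927·e_1 = (-0.2424, 1.9394, 2.0000, -0.2424).
‖u_2‖ = 2.8069, so e_2 = (-0.0864, 0.6909, 0.7125, -0.0864).
Qᵀb = (-1.5667, -3.7570).
Back-substitute: x_2 = -3.7570/2.8069 = -1.3385.
x_1 = (-1.5667 + 6.0927·(-1.3385))/5.7446 = -1.6923.

x = (-1.6923, -1.3385)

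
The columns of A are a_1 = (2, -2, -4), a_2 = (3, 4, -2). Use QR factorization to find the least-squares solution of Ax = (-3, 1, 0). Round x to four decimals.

x = (-0.3061, -0.1091)

a_1 = (2, -2, -4); ‖a_1‖ = 4.8990, so q_1 = (0.4082, -0.4082, -0.8165).
q_1·a_2 = 0.4082·3 + (-0.4082)·4 + (-0.8165)·(-2) = 1.2247.
u_2 = a_2 − 1.2247·q_1 = (2.5000, 4.5000, -1.0000).
‖u_2‖ = 5.2440, so q_2 = (0.4767, 0.8581, -0.1907).
Qᵀb = (-1.6330, -0.5721).
Back-substitute: x_2 = -0.5721/5.2440 = -0.1091.
x_1 = (-1.6330 − 1.2247·(-0.1091))/4.8990 = -0.3061.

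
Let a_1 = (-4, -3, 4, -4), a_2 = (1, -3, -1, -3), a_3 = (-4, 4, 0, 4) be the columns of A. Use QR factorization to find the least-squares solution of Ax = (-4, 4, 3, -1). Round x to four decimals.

x = (0.5988, -0.8889, 0.2145)

a_1 = (-4, -3, 4, -4); ‖a_1‖ = 7.5498, so q_1 = (-0.5298, -0.3974, 0.5298, -0.5298).
q_1·a_2 = (-0.5298)·1 + (-0.3974)·(-3) + 0.5298·(-1) + (-0.5298)·(-3) = 1.7219.
u_2 = a_2 − 1.7219·q_1 = (1.9123, -2.3158, -1.9123, -2.0877).
‖u_2‖ = 4.1274, so q_2 = (0.4633, -0.5611, -0.4633, -0.5058).
q_1·a_3 = (-0.5298)·(-4) + (-0.3974)·4 + 0.5298·0 + (-0.5298)·4 = -1.5894; q_2·a_3 = 0.4633·(-4) + (-0.5611)·4 + (-0.4633)·0 + (-0.5058)·4 = -6.1209.
u_3 = a_3 + 1.5894·q_1 + 6.1209·q_2 = (-2.0062, -0.0659, -1.9938, 0.0618).
‖u_3‖ = 2.8299, so q_3 = (-0.7089, -0.0233, -0.7046, 0.0218).
Qᵀb = (2.6491, -4.9817, 0.6070).
Back-substitute: x_3 = 0.6070/2.8299 = 0.2145.
x_2 = (-4.9817 + 6.1209·0.2145)/4.1274 = -0.8889.
x_1 = (2.6491 − 1.7219·(-0.8889) + 1.5894·0.2145)/7.5498 = 0.5988.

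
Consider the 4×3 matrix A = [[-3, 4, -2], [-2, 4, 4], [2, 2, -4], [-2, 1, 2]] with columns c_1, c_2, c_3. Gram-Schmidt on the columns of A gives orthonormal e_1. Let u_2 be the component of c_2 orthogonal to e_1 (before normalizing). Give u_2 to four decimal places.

u_2 = (1.4286, 2.2857, 3.7143, -0.7143)

e_1 = c_1/‖c_1‖ = (-3, -2, 2, -2)/4.5826 = (-0.6547, -0.4364, 0.4364, -0.4364).
r_{12} = e_1·c_2 = -3.9279.
u_2 = c_2 + 3.9279·e_1 = (1.4286, 2.2857, 3.7143, -0.7143).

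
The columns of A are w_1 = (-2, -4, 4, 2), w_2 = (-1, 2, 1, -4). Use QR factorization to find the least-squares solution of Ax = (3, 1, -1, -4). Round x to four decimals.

w_1 = (-2, -4, 4, 2); ‖w_1‖ = 6.3246, so e_1 = (-0.3162, -0.6325, 0.6325, 0.3162).
e_1·w_2 = (-0.3162)·(-1) + (-0.6325)·2 + 0.6325·1 + 0.3162·(-4) = -1.5811.
u_2 = w_2 + 1.5811·e_1 = (-1.5000, 1.0000, 2.0000, -3.5000).
‖u_2‖ = 4.4159, so e_2 = (-0.3397, 0.2265, 0.4529, -0.7926).
Qᵀb = (-3.4785, 1.9249).
Back-substitute: x_2 = 1.9249/4.4159 = 0.4359.
x_1 = (-3.4785 + 1.5811·0.4359)/6.3246 = -0.4410.

x = (-0.4410, 0.4359)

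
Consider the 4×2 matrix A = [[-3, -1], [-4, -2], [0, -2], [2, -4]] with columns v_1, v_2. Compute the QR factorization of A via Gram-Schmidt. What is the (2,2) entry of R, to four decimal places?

r_{22} = 4.9689

q_1 = v_1/‖v_1‖ = (-3, -4, 0, 2)/5.3852 = (-0.5571, -0.7428, 0.0000, 0.3714).
r_{12} = q_1·v_2 = 0.5571.
u_2 = v_2 − 0.5571·q_1 = (-0.6897, -1.5862, -2.0000, -4.2069).
r_{22} = ‖u_2‖ = 4.9689.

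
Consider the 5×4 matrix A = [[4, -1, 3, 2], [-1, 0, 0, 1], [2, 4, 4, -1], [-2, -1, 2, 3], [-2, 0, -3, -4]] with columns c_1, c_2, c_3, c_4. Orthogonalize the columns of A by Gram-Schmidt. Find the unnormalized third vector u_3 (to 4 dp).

c_1 = (4, -1, 2, -2, -2); ‖c_1‖ = 5.3852, so q_1 = (0.7428, -0.1857, 0.3714, -0.3714, -0.3714).
q_1·c_2 = 0.7428·(-1) + (-0.1857)·0 + 0.3714·4 + (-0.3714)·(-1) + (-0.3714)·0 = 1.1142.
u_2 = c_2 − 1.1142·q_1 = (-1.8276, 0.2069, 3.5862, -0.5862, 0.4138).
‖u_2‖ = 4.0937, so q_2 = (-0.4464, 0.0505, 0.8760, -0.1432, 0.1011).
q_1·c_3 = 0.7428·3 + (-0.1857)·0 + 0.3714·4 + (-0.3714)·2 + (-0.3714)·(-3) = 4.0853; q_2·c_3 = (-0.4464)·3 + 0.0505·0 + 0.8760·4 + (-0.1432)·2 + 0.1011·(-3) = 1.5752.
u_3 = c_3 − 4.0853·q_1 − 1.5752·q_2 = (0.6687, 0.6790, 1.1029, 3.7428, -1.6420).

u_3 = (0.6687, 0.6790, 1.1029, 3.7428, -1.6420)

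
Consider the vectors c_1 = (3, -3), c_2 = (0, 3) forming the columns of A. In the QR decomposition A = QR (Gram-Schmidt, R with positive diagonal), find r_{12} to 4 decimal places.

r_{12} = -2.1213

c_1 = (3, -3); ‖c_1‖ = 4.2426, so e_1 = (0.7071, -0.7071).
r_{12} = e_1·c_2 = -2.1213.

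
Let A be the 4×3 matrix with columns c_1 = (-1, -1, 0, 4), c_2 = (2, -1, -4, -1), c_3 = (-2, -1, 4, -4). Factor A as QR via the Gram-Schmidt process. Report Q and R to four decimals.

c_1 = (-1, -1, 0, 4); ‖c_1‖ = 4.2426, so e_1 = (-0.2357, -0.2357, 0.0000, 0.9428).
e_1·c_2 = (-0.2357)·2 + (-0.2357)·(-1) + 0.0000·(-4) + 0.9428·(-1) = -1.1785.
u_2 = c_2 + 1.1785·e_1 = (1.7222, -1.2778, -4.0000, 0.1111).
‖u_2‖ = 4.5399, so e_2 = (0.3793, -0.2815, -0.8811, 0.0245).
e_1·c_3 = (-0.2357)·(-2) + (-0.2357)·(-1) + 0.0000·4 + 0.9428·(-4) = -3.0641; e_2·c_3 = 0.3793·(-2) + (-0.2815)·(-1) + (-0.8811)·4 + 0.0245·(-4) = -4.0994.
u_3 = c_3 + 3.0641·e_1 + 4.0994·e_2 = (-1.1671, -2.8760, 0.3881, -1.0108).
‖u_3‖ = 3.2872, so e_3 = (-0.3550, -0.8749, 0.1181, -0.3075).

Q = [[-0.2357, 0.3793, -0.3550], [-0.2357, -0.2815, -0.8749], [0.0000, -0.8811, 0.1181], [0.9428, 0.0245, -0.3075]], R = [[4.2426, -1.1785, -3.0641], [0.0000, 4.5399, -4.0994], [0.0000, 0.0000, 3.2872]]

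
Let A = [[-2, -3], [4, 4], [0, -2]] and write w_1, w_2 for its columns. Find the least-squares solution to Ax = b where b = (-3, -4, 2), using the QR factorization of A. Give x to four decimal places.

x = (-0.5000, 0.0000)

w_1 = (-2, 4, 0); ‖w_1‖ = 4.4721, so q_1 = (-0.4472, 0.8944, 0.0000).
q_1·w_2 = (-0.4472)·(-3) + 0.8944·4 + 0.0000·(-2) = 4.9193.
u_2 = w_2 − 4.9193·q_1 = (-0.8000, -0.4000, -2.0000).
‖u_2‖ = 2.1909, so q_2 = (-0.3651, -0.1826, -0.9129).
Qᵀb = (-2.2361, 0.0000).
Back-substitute: x_2 = 0.0000/2.1909 = 0.0000.
x_1 = (-2.2361 − 4.9193·0.0000)/4.4721 = -0.5000.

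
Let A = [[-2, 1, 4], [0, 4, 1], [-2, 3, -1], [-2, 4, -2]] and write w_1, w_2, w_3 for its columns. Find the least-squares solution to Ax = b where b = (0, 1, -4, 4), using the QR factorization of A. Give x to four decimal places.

x = (0.4948, 0.3761, -0.0401)

w_1 = (-2, 0, -2, -2); ‖w_1‖ = 3.4641, so q_1 = (-0.5774, 0.0000, -0.5774, -0.5774).
q_1·w_2 = (-0.5774)·1 + 0.0000·4 + (-0.5774)·3 + (-0.5774)·4 = -4.6188.
u_2 = w_2 + 4.6188·q_1 = (-1.6667, 4.0000, 0.3333, 1.3333).
‖u_2‖ = 4.5461, so q_2 = (-0.3666, 0.8799, 0.0733, 0.2933).
q_1·w_3 = (-0.5774)·4 + 0.0000·1 + (-0.5774)·(-1) + (-0.5774)·(-2) = -0.5774; q_2·w_3 = (-0.3666)·4 + 0.8799·1 + 0.0733·(-1) + 0.2933·(-2) = -1.2465.
u_3 = w_3 + 0.5774·q_1 + 1.2465·q_2 = (3.2097, 2.0968, -1.2419, -1.9677).
‖u_3‖ = 4.4847, so q_3 = (0.7157, 0.4675, -0.2769, -0.4388).
Qᵀb = (0.0000, 1.7598, -0.1798).
Back-substitute: x_3 = -0.1798/4.4847 = -0.0401.
x_2 = (1.7598 + 1.2465·(-0.0401))/4.5461 = 0.3761.
x_1 = (0.0000 + 4.6188·0.3761 + 0.5774·(-0.0401))/3.4641 = 0.4948.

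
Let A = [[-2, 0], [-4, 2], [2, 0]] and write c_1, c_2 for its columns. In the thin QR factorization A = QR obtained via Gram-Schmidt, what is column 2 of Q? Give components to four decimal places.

e_2 = (-0.5774, 0.5774, 0.5774)

c_1 = (-2, -4, 2); ‖c_1‖ = 4.8990, so e_1 = (-0.4082, -0.8165, 0.4082).
e_1·c_2 = (-0.4082)·0 + (-0.8165)·2 + 0.4082·0 = -1.6330.
u_2 = c_2 + 1.6330·e_1 = (-0.6667, 0.6667, 0.6667).
‖u_2‖ = 1.1547, so e_2 = (-0.5774, 0.5774, 0.5774).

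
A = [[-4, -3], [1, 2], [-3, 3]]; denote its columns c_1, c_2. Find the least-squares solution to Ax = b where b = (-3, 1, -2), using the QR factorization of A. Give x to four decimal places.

c_1 = (-4, 1, -3); ‖c_1‖ = 5.0990, so q_1 = (-0.7845, 0.1961, -0.5883).
q_1·c_2 = (-0.7845)·(-3) + 0.1961·2 + (-0.5883)·3 = 0.9806.
u_2 = c_2 − 0.9806·q_1 = (-2.2308, 1.8077, 3.5769).
‖u_2‖ = 4.5868, so q_2 = (-0.4863, 0.3941, 0.7798).
Qᵀb = (3.7262, 0.2935).
Back-substitute: x_2 = 0.2935/4.5868 = 0.0640.
x_1 = (3.7262 − 0.9806·0.0640)/5.0990 = 0.7185.

x = (0.7185, 0.0640)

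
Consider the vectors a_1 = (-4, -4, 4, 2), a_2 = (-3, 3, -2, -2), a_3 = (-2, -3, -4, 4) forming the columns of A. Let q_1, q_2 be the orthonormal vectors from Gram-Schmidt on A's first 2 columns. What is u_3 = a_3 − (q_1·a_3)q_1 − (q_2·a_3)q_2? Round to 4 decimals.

a_1 = (-4, -4, 4, 2); ‖a_1‖ = 7.2111, so q_1 = (-0.5547, -0.5547, 0.5547, 0.2774).
q_1·a_2 = (-0.5547)·(-3) + (-0.5547)·3 + 0.5547·(-2) + 0.2774·(-2) = -1.6641.
u_2 = a_2 + 1.6641·q_1 = (-3.9231, 2.0769, -1.0769, -1.5385).
‖u_2‖ = 4.8198, so q_2 = (-0.8139, 0.4309, -0.2234, -0.3192).
q_1·a_3 = (-0.5547)·(-2) + (-0.5547)·(-3) + 0.5547·(-4) + 0.2774·4 = 1.6641; q_2·a_3 = (-0.8139)·(-2) + 0.4309·(-3) + (-0.2234)·(-4) + (-0.3192)·4 = -0.0479.
u_3 = a_3 − 1.6641·q_1 + 0.0479·q_2 = (-1.1159, -2.0563, -4.9338, 3.5232).

u_3 = (-1.1159, -2.0563, -4.9338, 3.5232)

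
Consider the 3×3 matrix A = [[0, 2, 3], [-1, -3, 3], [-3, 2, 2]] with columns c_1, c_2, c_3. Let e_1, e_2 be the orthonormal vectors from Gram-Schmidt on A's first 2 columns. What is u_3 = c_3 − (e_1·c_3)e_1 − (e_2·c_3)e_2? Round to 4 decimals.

e_1 = c_1/‖c_1‖ = (0, -1, -3)/3.1623 = (0.0000, -0.3162, -0.9487).
r_{12} = e_1·c_2 = -0.9487.
u_2 = c_2 + 0.9487·e_1 = (2.0000, -3.3000, 1.1000).
‖u_2‖ = 4.0125, so e_2 = (0.4984, -0.8224, 0.2741).
r_{13} = e_1·c_3 = -2.8460; r_{23} = e_2·c_3 = -0.4237.
u_3 = c_3 + 2.8460·e_1 + 0.4237·e_2 = (3.2112, 1.7516, -0.5839).

u_3 = (3.2112, 1.7516, -0.5839)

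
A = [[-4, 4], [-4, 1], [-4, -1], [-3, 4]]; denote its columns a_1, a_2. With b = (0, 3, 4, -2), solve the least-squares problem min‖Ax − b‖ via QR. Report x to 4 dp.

x = (-0.8666, -0.9783)

a_1 = (-4, -4, -4, -3); ‖a_1‖ = 7.5498, so q_1 = (-0.5298, -0.5298, -0.5298, -0.3974).
q_1·a_2 = (-0.5298)·4 + (-0.5298)·1 + (-0.5298)·(-1) + (-0.3974)·4 = -3.7087.
u_2 = a_2 + 3.7087·q_1 = (2.0351, -0.9649, -2.9649, 2.5263).
‖u_2‖ = 4.4995, so q_2 = (0.4523, -0.2144, -0.6589, 0.5615).
Qᵀb = (-2.9140, -4.4020).
Back-substitute: x_2 = -4.4020/4.4995 = -0.9783.
x_1 = (-2.9140 + 3.7087·(-0.9783))/7.5498 = -0.8666.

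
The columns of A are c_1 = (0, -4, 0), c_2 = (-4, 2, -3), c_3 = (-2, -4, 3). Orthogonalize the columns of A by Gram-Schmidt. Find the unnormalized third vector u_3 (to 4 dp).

u_3 = (-2.1600, 0.0000, 2.8800)

q_1 = c_1/‖c_1‖ = (0, -4, 0)/4.0000 = (0.0000, -1.0000, 0.0000).
r_{12} = q_1·c_2 = -2.0000.
u_2 = c_2 + 2.0000·q_1 = (-4.0000, 0.0000, -3.0000).
‖u_2‖ = 5.0000, so q_2 = (-0.8000, 0.0000, -0.6000).
r_{13} = q_1·c_3 = 4.0000; r_{23} = q_2·c_3 = -0.2000.
u_3 = c_3 − 4.0000·q_1 + 0.2000·q_2 = (-2.1600, 0.0000, 2.8800).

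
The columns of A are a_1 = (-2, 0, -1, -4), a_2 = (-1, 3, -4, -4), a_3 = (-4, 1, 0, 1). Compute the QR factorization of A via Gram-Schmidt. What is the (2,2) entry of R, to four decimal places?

r_{22} = 4.3534

a_1 = (-2, 0, -1, -4); ‖a_1‖ = 4.5826, so e_1 = (-0.4364, 0.0000, -0.2182, -0.8729).
e_1·a_2 = (-0.4364)·(-1) + 0.0000·3 + (-0.2182)·(-4) + (-0.8729)·(-4) = 4.8008.
u_2 = a_2 − 4.8008·e_1 = (1.0952, 3.0000, -2.9524, 0.1905).
r_{22} = ‖u_2‖ = 4.3534.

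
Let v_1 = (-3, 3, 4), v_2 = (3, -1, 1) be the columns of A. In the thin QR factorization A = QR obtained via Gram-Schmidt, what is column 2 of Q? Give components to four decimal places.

q_2 = (0.7598, -0.0974, 0.6429)

v_1 = (-3, 3, 4); ‖v_1‖ = 5.8310, so q_1 = (-0.5145, 0.5145, 0.6860).
q_1·v_2 = (-0.5145)·3 + 0.5145·(-1) + 0.6860·1 = -1.3720.
u_2 = v_2 + 1.3720·q_1 = (2.2941, -0.2941, 1.9412).
‖u_2‖ = 3.0195, so q_2 = (0.7598, -0.0974, 0.6429).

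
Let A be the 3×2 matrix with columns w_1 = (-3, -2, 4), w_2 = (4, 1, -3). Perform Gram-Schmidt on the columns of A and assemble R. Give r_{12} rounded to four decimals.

w_1 = (-3, -2, 4); ‖w_1‖ = 5.3852, so e_1 = (-0.5571, -0.3714, 0.7428).
r_{12} = e_1·w_2 = -4.8281.

r_{12} = -4.8281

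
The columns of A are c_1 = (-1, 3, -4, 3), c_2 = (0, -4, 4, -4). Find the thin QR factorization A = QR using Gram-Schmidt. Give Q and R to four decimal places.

c_1 = (-1, 3, -4, 3); ‖c_1‖ = 5.9161, so q_1 = (-0.1690, 0.5071, -0.6761, 0.5071).
q_1·c_2 = (-0.1690)·0 + 0.5071·(-4) + (-0.6761)·4 + 0.5071·(-4) = -6.7612.
u_2 = c_2 + 6.7612·q_1 = (-1.1429, -0.5714, -0.5714, -0.5714).
‖u_2‖ = 1.5119, so q_2 = (-0.7559, -0.3780, -0.3780, -0.3780).

Q = [[-0.1690, -0.7559], [0.5071, -0.3780], [-0.6761, -0.3780], [0.5071, -0.3780]], R = [[5.9161, -6.7612], [0.0000, 1.5119]]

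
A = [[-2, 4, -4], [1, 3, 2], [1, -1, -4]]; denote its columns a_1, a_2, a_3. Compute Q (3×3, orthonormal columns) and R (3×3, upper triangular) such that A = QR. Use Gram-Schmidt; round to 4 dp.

Q = [[-0.8165, 0.4472, -0.3651], [0.4082, 0.8944, 0.1826], [0.4082, 0.0000, -0.9129]], R = [[2.4495, -2.4495, 2.4495], [0.0000, 4.4721, 0.0000], [0.0000, 0.0000, 5.4772]]

a_1 = (-2, 1, 1); ‖a_1‖ = 2.4495, so q_1 = (-0.8165, 0.4082, 0.4082).
q_1·a_2 = (-0.8165)·4 + 0.4082·3 + 0.4082·(-1) = -2.4495.
u_2 = a_2 + 2.4495·q_1 = (2.0000, 4.0000, 0.0000).
‖u_2‖ = 4.4721, so q_2 = (0.4472, 0.8944, 0.0000).
q_1·a_3 = (-0.8165)·(-4) + 0.4082·2 + 0.4082·(-4) = 2.4495; q_2·a_3 = 0.4472·(-4) + 0.8944·2 + 0.0000·(-4) = 0.0000.
u_3 = a_3 − 2.4495·q_1 − 0.0000·q_2 = (-2.0000, 1.0000, -5.0000).
‖u_3‖ = 5.4772, so q_3 = (-0.3651, 0.1826, -0.9129).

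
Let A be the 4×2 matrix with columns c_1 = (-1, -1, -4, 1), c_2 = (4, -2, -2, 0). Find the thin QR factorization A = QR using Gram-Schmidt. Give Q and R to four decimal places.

c_1 = (-1, -1, -4, 1); ‖c_1‖ = 4.3589, so q_1 = (-0.2294, -0.2294, -0.9177, 0.2294).
q_1·c_2 = (-0.2294)·4 + (-0.2294)·(-2) + (-0.9177)·(-2) + 0.2294·0 = 1.3765.
u_2 = c_2 − 1.3765·q_1 = (4.3158, -1.6842, -0.7368, -0.3158).
‖u_2‖ = 4.7016, so q_2 = (0.9179, -0.3582, -0.1567, -0.0672).

Q = [[-0.2294, 0.9179], [-0.2294, -0.3582], [-0.9177, -0.1567], [0.2294, -0.0672]], R = [[4.3589, 1.3765], [0.0000, 4.7016]]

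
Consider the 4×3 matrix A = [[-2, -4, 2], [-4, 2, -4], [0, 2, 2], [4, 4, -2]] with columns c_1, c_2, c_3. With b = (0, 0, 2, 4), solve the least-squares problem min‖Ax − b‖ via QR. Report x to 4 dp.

c_1 = (-2, -4, 0, 4); ‖c_1‖ = 6.0000, so q_1 = (-0.3333, -0.6667, 0.0000, 0.6667).
q_1·c_2 = (-0.3333)·(-4) + (-0.6667)·2 + 0.0000·2 + 0.6667·4 = 2.6667.
u_2 = c_2 − 2.6667·q_1 = (-3.1111, 3.7778, 2.0000, 2.2222).
‖u_2‖ = 5.7349, so q_2 = (-0.5425, 0.6587, 0.3487, 0.3875).
q_1·c_3 = (-0.3333)·2 + (-0.6667)·(-4) + 0.0000·2 + 0.6667·(-2) = 0.6667; q_2·c_3 = (-0.5425)·2 + 0.6587·(-4) + 0.3487·2 + 0.3875·(-2) = -3.7974.
u_3 = c_3 − 0.6667·q_1 + 3.7974·q_2 = (0.1622, -1.0541, 3.3243, -0.9730).
‖u_3‖ = 3.6242, so q_3 = (0.0447, -0.2908, 0.9172, -0.2685).
Qᵀb = (2.6667, 2.2475, 0.7606).
Back-substitute: x_3 = 0.7606/3.6242 = 0.2099.
x_2 = (2.2475 + 3.7974·0.2099)/5.7349 = 0.5309.
x_1 = (2.6667 − 2.6667·0.5309 − 0.6667·0.2099)/6.0000 = 0.1852.

x = (0.1852, 0.5309, 0.2099)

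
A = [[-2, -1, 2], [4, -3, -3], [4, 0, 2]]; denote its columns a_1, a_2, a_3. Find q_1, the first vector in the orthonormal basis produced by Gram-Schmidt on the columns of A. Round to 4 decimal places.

a_1 = (-2, 4, 4); ‖a_1‖ = 6.0000, so q_1 = (-0.3333, 0.6667, 0.6667).

q_1 = (-0.3333, 0.6667, 0.6667)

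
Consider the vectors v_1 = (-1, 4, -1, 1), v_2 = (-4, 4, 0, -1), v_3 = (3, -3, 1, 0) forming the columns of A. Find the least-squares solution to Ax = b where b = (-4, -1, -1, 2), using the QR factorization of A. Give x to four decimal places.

x = (-1.3268, -1.5787, -3.6378)

v_1 = (-1, 4, -1, 1); ‖v_1‖ = 4.3589, so q_1 = (-0.2294, 0.9177, -0.2294, 0.2294).
q_1·v_2 = (-0.2294)·(-4) + 0.9177·4 + (-0.2294)·0 + 0.2294·(-1) = 4.3589.
u_2 = v_2 − 4.3589·q_1 = (-3.0000, 0.0000, 1.0000, -2.0000).
‖u_2‖ = 3.7417, so q_2 = (-0.8018, 0.0000, 0.2673, -0.5345).
q_1·v_3 = (-0.2294)·3 + 0.9177·(-3) + (-0.2294)·1 + 0.2294·0 = -3.6707; q_2·v_3 = (-0.8018)·3 + 0.0000·(-3) + 0.2673·1 + (-0.5345)·0 = -2.1381.
u_3 = v_3 + 3.6707·q_1 + 2.1381·q_2 = (0.4436, 0.3684, 0.7293, -0.3008).
‖u_3‖ = 0.9772, so q_3 = (0.4540, 0.3770, 0.7464, -0.3078).
Qᵀb = (0.6882, 1.8708, -3.5548).
Back-substitute: x_3 = -3.5548/0.9772 = -3.6378.
x_2 = (1.8708 + 2.1381·(-3.6378))/3.7417 = -1.5787.
x_1 = (0.6882 − 4.3589·(-1.5787) + 3.6707·(-3.6378))/4.3589 = -1.3268.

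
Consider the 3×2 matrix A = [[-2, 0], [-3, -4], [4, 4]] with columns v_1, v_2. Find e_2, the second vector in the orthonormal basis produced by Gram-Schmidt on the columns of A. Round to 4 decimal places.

e_1 = v_1/‖v_1‖ = (-2, -3, 4)/5.3852 = (-0.3714, -0.5571, 0.7428).
r_{12} = e_1·v_2 = 5.1995.
u_2 = v_2 − 5.1995·e_1 = (1.9310, -1.1034, 0.1379).
‖u_2‖ = 2.2283, so e_2 = (0.8666, -0.4952, 0.0619).

e_2 = (0.8666, -0.4952, 0.0619)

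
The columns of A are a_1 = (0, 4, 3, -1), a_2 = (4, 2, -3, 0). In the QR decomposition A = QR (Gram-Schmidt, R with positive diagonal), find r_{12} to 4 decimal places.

a_1 = (0, 4, 3, -1); ‖a_1‖ = 5.0990, so q_1 = (0.0000, 0.7845, 0.5883, -0.1961).
r_{12} = q_1·a_2 = -0.1961.

r_{12} = -0.1961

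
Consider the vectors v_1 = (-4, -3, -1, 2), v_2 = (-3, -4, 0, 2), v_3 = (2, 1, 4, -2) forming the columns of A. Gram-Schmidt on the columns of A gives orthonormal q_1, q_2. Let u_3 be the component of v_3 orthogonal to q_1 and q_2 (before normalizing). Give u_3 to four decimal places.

u_3 = (-1.4884, 0.6628, 2.1512, -0.9070)

q_1 = v_1/‖v_1‖ = (-4, -3, -1, 2)/5.4772 = (-0.7303, -0.5477, -0.1826, 0.3651).
r_{12} = q_1·v_2 = 5.1121.
u_2 = v_2 − 5.1121·q_1 = (0.7333, -1.2000, 0.9333, 0.1333).
‖u_2‖ = 1.6931, so q_2 = (0.4331, -0.7087, 0.5512, 0.0787).
r_{13} = q_1·v_3 = -3.4689; r_{23} = q_2·v_3 = 2.2050.
u_3 = v_3 + 3.4689·q_1 − 2.2050·q_2 = (-1.4884, 0.6628, 2.1512, -0.9070).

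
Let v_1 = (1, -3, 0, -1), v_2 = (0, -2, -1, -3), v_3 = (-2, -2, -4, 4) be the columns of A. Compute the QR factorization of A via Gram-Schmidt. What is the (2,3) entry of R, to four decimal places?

r_{23} = -1.5527

v_1 = (1, -3, 0, -1); ‖v_1‖ = 3.3166, so q_1 = (0.3015, -0.9045, 0.0000, -0.3015).
q_1·v_2 = 0.3015·0 + (-0.9045)·(-2) + 0.0000·(-1) + (-0.3015)·(-3) = 2.7136.
u_2 = v_2 − 2.7136·q_1 = (-0.8182, 0.4545, -1.0000, -2.1818).
‖u_2‖ = 2.5761, so q_2 = (-0.3176, 0.1764, -0.3882, -0.8469).
r_{23} = q_2·v_3 = -1.5527.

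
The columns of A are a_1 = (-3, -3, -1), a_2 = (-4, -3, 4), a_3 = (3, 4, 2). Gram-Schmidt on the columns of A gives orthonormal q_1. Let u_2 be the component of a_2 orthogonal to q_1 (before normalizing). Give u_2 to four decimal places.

a_1 = (-3, -3, -1); ‖a_1‖ = 4.3589, so q_1 = (-0.6882, -0.6882, -0.2294).
q_1·a_2 = (-0.6882)·(-4) + (-0.6882)·(-3) + (-0.2294)·4 = 3.9001.
u_2 = a_2 − 3.9001·q_1 = (-1.3158, -0.3158, 4.8947).

u_2 = (-1.3158, -0.3158, 4.8947)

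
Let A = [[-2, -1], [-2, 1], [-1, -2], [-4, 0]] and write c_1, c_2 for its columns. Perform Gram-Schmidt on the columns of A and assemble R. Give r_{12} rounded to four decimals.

e_1 = c_1/‖c_1‖ = (-2, -2, -1, -4)/5.0000 = (-0.4000, -0.4000, -0.2000, -0.8000).
r_{12} = e_1·c_2 = 0.4000.

r_{12} = 0.4000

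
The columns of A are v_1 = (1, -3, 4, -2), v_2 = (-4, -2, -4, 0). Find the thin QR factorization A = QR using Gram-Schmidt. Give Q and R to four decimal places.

v_1 = (1, -3, 4, -2); ‖v_1‖ = 5.4772, so q_1 = (0.1826, -0.5477, 0.7303, -0.3651).
q_1·v_2 = 0.1826·(-4) + (-0.5477)·(-2) + 0.7303·(-4) + (-0.3651)·0 = -2.5560.
u_2 = v_2 + 2.5560·q_1 = (-3.5333, -3.4000, -2.1333, -0.9333).
‖u_2‖ = 5.4283, so q_2 = (-0.6509, -0.6263, -0.3930, -0.1719).

Q = [[0.1826, -0.6509], [-0.5477, -0.6263], [0.7303, -0.3930], [-0.3651, -0.1719]], R = [[5.4772, -2.5560], [0.0000, 5.4283]]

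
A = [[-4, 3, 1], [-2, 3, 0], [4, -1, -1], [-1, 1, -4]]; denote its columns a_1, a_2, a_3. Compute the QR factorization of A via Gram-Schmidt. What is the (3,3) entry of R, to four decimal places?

a_1 = (-4, -2, 4, -1); ‖a_1‖ = 6.0828, so e_1 = (-0.6576, -0.3288, 0.6576, -0.1644).
e_1·a_2 = (-0.6576)·3 + (-0.3288)·3 + 0.6576·(-1) + (-0.1644)·1 = -3.7812.
u_2 = a_2 + 3.7812·e_1 = (0.5135, 1.7568, 1.4865, 0.3784).
‖u_2‖ = 2.3880, so e_2 = (0.2150, 0.7357, 0.6225, 0.1584).
e_1·a_3 = (-0.6576)·1 + (-0.3288)·0 + 0.6576·(-1) + (-0.1644)·(-4) = -0.6576; e_2·a_3 = 0.2150·1 + 0.7357·0 + 0.6225·(-1) + 0.1584·(-4) = -1.0412.
u_3 = a_3 + 0.6576·e_1 + 1.0412·e_2 = (0.7915, 0.5498, 0.0806, -3.9431).
r_{33} = ‖u_3‖ = 4.0600.

r_{33} = 4.0600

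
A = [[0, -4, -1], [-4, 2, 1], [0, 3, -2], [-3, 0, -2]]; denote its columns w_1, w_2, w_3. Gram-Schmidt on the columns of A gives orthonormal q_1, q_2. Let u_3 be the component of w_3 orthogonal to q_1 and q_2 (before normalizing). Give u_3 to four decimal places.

u_3 = (-0.9032, 1.3026, -2.0726, -1.7368)

w_1 = (0, -4, 0, -3); ‖w_1‖ = 5.0000, so q_1 = (0.0000, -0.8000, 0.0000, -0.6000).
q_1·w_2 = 0.0000·(-4) + (-0.8000)·2 + 0.0000·3 + (-0.6000)·0 = -1.6000.
u_2 = w_2 + 1.6000·q_1 = (-4.0000, 0.7200, 3.0000, -0.9600).
‖u_2‖ = 5.1420, so q_2 = (-0.7779, 0.1400, 0.5834, -0.1867).
q_1·w_3 = 0.0000·(-1) + (-0.8000)·1 + 0.0000·(-2) + (-0.6000)·(-2) = 0.4000; q_2·w_3 = (-0.7779)·(-1) + 0.1400·1 + 0.5834·(-2) + (-0.1867)·(-2) = 0.1245.
u_3 = w_3 − 0.4000·q_1 − 0.1245·q_2 = (-0.9032, 1.3026, -2.0726, -1.7368).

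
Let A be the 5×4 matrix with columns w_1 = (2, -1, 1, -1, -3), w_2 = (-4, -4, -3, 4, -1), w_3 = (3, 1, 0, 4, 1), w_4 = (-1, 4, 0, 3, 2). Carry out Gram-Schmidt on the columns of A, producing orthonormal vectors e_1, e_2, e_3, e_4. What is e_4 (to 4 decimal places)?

e_1 = w_1/‖w_1‖ = (2, -1, 1, -1, -3)/4.0000 = (0.5000, -0.2500, 0.2500, -0.2500, -0.7500).
r_{12} = e_1·w_2 = -2.0000.
u_2 = w_2 + 2.0000·e_1 = (-3.0000, -4.5000, -2.5000, 3.5000, -2.5000).
‖u_2‖ = 7.3485, so e_2 = (-0.4082, -0.6124, -0.3402, 0.4763, -0.3402).
r_{13} = e_1·w_3 = -0.5000; r_{23} = e_2·w_3 = -0.2722.
u_3 = w_3 + 0.5000·e_1 + 0.2722·e_2 = (3.1389, 0.7083, 0.0324, 4.0046, 0.5324).
‖u_3‖ = 5.1649, so e_3 = (0.6077, 0.1371, 0.0063, 0.7754, 0.1031).
r_{14} = e_1·w_4 = -3.7500; r_{24} = e_2·w_4 = -1.2928; r_{34} = e_3·w_4 = 2.4731.
u_4 = w_4 + 3.7500·e_1 + 1.2928·e_2 − 2.4731·e_3 = (-1.1558, 1.9317, 0.4822, 0.7607, -1.5072).
‖u_4‖ = 2.8548, so e_4 = (-0.4048, 0.6766, 0.1689, 0.2665, -0.5280).

e_4 = (-0.4048, 0.6766, 0.1689, 0.2665, -0.5280)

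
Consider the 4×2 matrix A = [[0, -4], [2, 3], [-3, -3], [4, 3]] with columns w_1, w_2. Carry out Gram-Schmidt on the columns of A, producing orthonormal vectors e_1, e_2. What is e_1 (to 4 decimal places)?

e_1 = (0.0000, 0.3714, -0.5571, 0.7428)

w_1 = (0, 2, -3, 4); ‖w_1‖ = 5.3852, so e_1 = (0.0000, 0.3714, -0.5571, 0.7428).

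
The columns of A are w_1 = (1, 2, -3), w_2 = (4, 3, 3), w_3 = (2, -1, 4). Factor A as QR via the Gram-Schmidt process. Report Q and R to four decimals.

w_1 = (1, 2, -3); ‖w_1‖ = 3.7417, so e_1 = (0.2673, 0.5345, -0.8018).
e_1·w_2 = 0.2673·4 + 0.5345·3 + (-0.8018)·3 = 0.2673.
u_2 = w_2 − 0.2673·e_1 = (3.9286, 2.8571, 3.2143).
‖u_2‖ = 5.8248, so e_2 = (0.6745, 0.4905, 0.5518).
e_1·w_3 = 0.2673·2 + 0.5345·(-1) + (-0.8018)·4 = -3.2071; e_2·w_3 = 0.6745·2 + 0.4905·(-1) + 0.5518·4 = 3.0657.
u_3 = w_3 + 3.2071·e_1 − 3.0657·e_2 = (0.7895, -0.7895, -0.2632).
‖u_3‖ = 1.1471, so e_3 = (0.6882, -0.6882, -0.2294).

Q = [[0.2673, 0.6745, 0.6882], [0.5345, 0.4905, -0.6882], [-0.8018, 0.5518, -0.2294]], R = [[3.7417, 0.2673, -3.2071], [0.0000, 5.8248, 3.0657], [0.0000, 0.0000, 1.1471]]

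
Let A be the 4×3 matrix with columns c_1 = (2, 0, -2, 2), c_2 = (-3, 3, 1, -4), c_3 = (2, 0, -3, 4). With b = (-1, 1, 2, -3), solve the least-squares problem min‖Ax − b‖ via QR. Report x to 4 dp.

q_1 = c_1/‖c_1‖ = (2, 0, -2, 2)/3.4641 = (0.5774, 0.0000, -0.5774, 0.5774).
r_{12} = q_1·c_2 = -4.6188.
u_2 = c_2 + 4.6188·q_1 = (-0.3333, 3.0000, -1.6667, -1.3333).
‖u_2‖ = 3.6968, so q_2 = (-0.0902, 0.8115, -0.4508, -0.3607).
r_{13} = q_1·c_3 = 5.1962; r_{23} = q_2·c_3 = -0.2705.
u_3 = c_3 − 5.1962·q_1 + 0.2705·q_2 = (-1.0244, 0.2195, -0.1220, 0.9024).
‖u_3‖ = 1.3881, so q_3 = (-0.7380, 0.1581, -0.0879, 0.6501).
Qᵀb = (-3.4641, 1.0820, -1.2300).
Back-substitute: x_3 = -1.2300/1.3881 = -0.8861.
x_2 = (1.0820 + 0.2705·(-0.8861))/3.6968 = 0.2278.
x_1 = (-3.4641 + 4.6188·0.2278 − 5.1962·(-0.8861))/3.4641 = 0.6329.

x = (0.6329, 0.2278, -0.8861)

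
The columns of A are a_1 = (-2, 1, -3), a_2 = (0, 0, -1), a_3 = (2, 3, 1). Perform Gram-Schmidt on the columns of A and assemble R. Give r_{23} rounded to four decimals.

q_1 = a_1/‖a_1‖ = (-2, 1, -3)/3.7417 = (-0.5345, 0.2673, -0.8018).
r_{12} = q_1·a_2 = 0.8018.
u_2 = a_2 − 0.8018·q_1 = (0.4286, -0.2143, -0.3571).
‖u_2‖ = 0.5976, so q_2 = (0.7171, -0.3586, -0.5976).
r_{23} = q_2·a_3 = -0.2390.

r_{23} = -0.2390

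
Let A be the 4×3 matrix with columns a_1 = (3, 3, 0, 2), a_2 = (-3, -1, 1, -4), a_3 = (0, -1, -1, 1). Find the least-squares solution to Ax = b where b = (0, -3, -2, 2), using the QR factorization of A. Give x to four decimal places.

x = (-0.5581, -0.4419, 1.5581)

q_1 = a_1/‖a_1‖ = (3, 3, 0, 2)/4.6904 = (0.6396, 0.6396, 0.0000, 0.4264).
r_{12} = q_1·a_2 = -4.2640.
u_2 = a_2 + 4.2640·q_1 = (-0.2727, 1.7273, 1.0000, -2.1818).
‖u_2‖ = 2.9695, so q_2 = (-0.0918, 0.5817, 0.3368, -0.7347).
r_{13} = q_1·a_3 = -0.2132; r_{23} = q_2·a_3 = -1.6531.
u_3 = a_3 + 0.2132·q_1 + 1.6531·q_2 = (-0.0155, 0.0979, -0.4433, -0.1237).
‖u_3‖ = 0.4708, so q_3 = (-0.0328, 0.2080, -0.9416, -0.2628).
Qᵀb = (-1.0660, -3.8880, 0.7336).
Back-substitute: x_3 = 0.7336/0.4708 = 1.5581.
x_2 = (-3.8880 + 1.6531·1.5581)/2.9695 = -0.4419.
x_1 = (-1.0660 + 4.2640·(-0.4419) + 0.2132·1.5581)/4.6904 = -0.5581.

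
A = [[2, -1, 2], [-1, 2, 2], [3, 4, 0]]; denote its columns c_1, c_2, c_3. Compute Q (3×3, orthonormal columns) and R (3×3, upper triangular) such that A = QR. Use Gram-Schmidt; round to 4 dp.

Q = [[0.5345, -0.5287, 0.6594], [-0.2673, 0.6344, 0.7253], [0.8018, 0.5639, -0.1978]], R = [[3.7417, 2.1381, 0.5345], [0.0000, 4.0532, 0.2115], [0.0000, 0.0000, 2.7694]]

c_1 = (2, -1, 3); ‖c_1‖ = 3.7417, so q_1 = (0.5345, -0.2673, 0.8018).
q_1·c_2 = 0.5345·(-1) + (-0.2673)·2 + 0.8018·4 = 2.1381.
u_2 = c_2 − 2.1381·q_1 = (-2.1429, 2.5714, 2.2857).
‖u_2‖ = 4.0532, so q_2 = (-0.5287, 0.6344, 0.5639).
q_1·c_3 = 0.5345·2 + (-0.2673)·2 + 0.8018·0 = 0.5345; q_2·c_3 = (-0.5287)·2 + 0.6344·2 + 0.5639·0 = 0.2115.
u_3 = c_3 − 0.5345·q_1 − 0.2115·q_2 = (1.8261, 2.0087, -0.5478).
‖u_3‖ = 2.7694, so q_3 = (0.6594, 0.7253, -0.1978).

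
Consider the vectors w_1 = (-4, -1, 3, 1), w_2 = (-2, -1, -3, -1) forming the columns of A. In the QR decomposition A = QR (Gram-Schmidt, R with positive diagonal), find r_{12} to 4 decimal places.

r_{12} = -0.1925

w_1 = (-4, -1, 3, 1); ‖w_1‖ = 5.1962, so e_1 = (-0.7698, -0.1925, 0.5774, 0.1925).
r_{12} = e_1·w_2 = -0.1925.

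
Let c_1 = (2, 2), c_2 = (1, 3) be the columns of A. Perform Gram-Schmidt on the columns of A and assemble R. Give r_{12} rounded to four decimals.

c_1 = (2, 2); ‖c_1‖ = 2.8284, so e_1 = (0.7071, 0.7071).
r_{12} = e_1·c_2 = 2.8284.

r_{12} = 2.8284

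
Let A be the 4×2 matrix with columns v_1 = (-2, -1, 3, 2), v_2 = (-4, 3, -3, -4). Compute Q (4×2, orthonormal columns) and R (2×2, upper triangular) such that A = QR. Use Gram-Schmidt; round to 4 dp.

Q = [[-0.4714, -0.8230], [-0.2357, 0.3600], [0.7071, -0.1543], [0.4714, -0.4115]], R = [[4.2426, -2.8284], [0.0000, 6.4807]]

e_1 = v_1/‖v_1‖ = (-2, -1, 3, 2)/4.2426 = (-0.4714, -0.2357, 0.7071, 0.4714).
r_{12} = e_1·v_2 = -2.8284.
u_2 = v_2 + 2.8284·e_1 = (-5.3333, 2.3333, -1.0000, -2.6667).
‖u_2‖ = 6.4807, so e_2 = (-0.8230, 0.3600, -0.1543, -0.4115).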